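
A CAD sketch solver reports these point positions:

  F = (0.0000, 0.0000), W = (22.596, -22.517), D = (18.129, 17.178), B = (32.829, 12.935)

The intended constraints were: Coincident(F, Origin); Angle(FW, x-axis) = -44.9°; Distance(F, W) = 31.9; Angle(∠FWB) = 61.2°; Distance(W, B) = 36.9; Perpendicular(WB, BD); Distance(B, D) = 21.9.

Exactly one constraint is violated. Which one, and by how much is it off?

Distance(B, D) = 21.9 — off by 6.60.

F = (0.00, 0.00) ✓; FW at -44.90° ✓; |FW| = 31.90 ✓; ∠FWB = 61.20° ✓; |WB| = 36.90 ✓; ∠(WB, BD) = 90.00° ✓; |BD| = 15.30 ✗.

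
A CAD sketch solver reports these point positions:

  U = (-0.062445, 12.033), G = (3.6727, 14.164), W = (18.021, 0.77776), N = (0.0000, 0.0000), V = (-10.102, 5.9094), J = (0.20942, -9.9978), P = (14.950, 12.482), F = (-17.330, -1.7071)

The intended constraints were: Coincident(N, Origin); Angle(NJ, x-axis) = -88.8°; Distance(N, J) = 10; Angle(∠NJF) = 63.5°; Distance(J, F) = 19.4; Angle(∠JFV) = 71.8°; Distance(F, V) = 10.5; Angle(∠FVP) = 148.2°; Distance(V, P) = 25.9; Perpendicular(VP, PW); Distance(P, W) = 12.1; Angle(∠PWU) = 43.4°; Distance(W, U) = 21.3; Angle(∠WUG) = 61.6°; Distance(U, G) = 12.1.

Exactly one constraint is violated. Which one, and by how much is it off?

Distance(U, G) = 12.1 — off by 7.80.

N = (0.00, 0.00) ✓; NJ at -88.80° ✓; |NJ| = 10.00 ✓; ∠NJF = 63.50° ✓; |JF| = 19.40 ✓; ∠JFV = 71.80° ✓; |FV| = 10.50 ✓; ∠FVP = 148.2° ✓; |VP| = 25.90 ✓; ∠(VP, PW) = 90.00° ✓; |PW| = 12.10 ✓; ∠PWU = 43.40° ✓; |WU| = 21.30 ✓; ∠WUG = 61.60° ✓; |UG| = 4.300 ✗.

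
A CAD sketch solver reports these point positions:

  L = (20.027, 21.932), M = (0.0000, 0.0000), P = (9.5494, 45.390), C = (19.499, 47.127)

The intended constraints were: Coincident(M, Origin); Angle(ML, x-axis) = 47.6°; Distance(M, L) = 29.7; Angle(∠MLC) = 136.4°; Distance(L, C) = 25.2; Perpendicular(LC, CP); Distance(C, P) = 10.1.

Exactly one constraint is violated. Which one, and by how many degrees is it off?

Perpendicular(LC, CP) — off by 8.70°.

M = (0.00, 0.00) ✓; ML at 47.60° ✓; |ML| = 29.70 ✓; ∠MLC = 136.4° ✓; |LC| = 25.20 ✓; ∠(LC, CP) = 98.70° ✗; |CP| = 10.10 ✓.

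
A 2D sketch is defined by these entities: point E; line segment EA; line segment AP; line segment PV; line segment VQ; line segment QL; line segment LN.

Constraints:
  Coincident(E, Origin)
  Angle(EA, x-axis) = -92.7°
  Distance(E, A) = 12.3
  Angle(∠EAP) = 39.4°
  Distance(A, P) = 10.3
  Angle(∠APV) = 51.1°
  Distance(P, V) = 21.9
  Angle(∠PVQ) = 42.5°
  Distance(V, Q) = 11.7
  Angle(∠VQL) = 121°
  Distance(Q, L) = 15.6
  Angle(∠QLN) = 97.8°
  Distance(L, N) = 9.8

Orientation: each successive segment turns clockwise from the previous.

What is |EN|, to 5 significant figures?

7.0462

∠VQL = 121.0° gives QL at 161.30° from the x-axis; with |QL| = 15.6, L = (-8.5508, -7.4346). ∠QLN = 97.8° gives LN at 79.100° from the x-axis; with |LN| = 9.8, N = (-6.6977, 2.1886). Then |EN| = |N − E| = 7.0462.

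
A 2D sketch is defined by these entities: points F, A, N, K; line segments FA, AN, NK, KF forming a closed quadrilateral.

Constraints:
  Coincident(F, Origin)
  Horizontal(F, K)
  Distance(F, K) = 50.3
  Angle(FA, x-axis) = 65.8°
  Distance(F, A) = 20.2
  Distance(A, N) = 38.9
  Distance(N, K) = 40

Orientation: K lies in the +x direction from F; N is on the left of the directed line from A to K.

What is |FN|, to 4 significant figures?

56.79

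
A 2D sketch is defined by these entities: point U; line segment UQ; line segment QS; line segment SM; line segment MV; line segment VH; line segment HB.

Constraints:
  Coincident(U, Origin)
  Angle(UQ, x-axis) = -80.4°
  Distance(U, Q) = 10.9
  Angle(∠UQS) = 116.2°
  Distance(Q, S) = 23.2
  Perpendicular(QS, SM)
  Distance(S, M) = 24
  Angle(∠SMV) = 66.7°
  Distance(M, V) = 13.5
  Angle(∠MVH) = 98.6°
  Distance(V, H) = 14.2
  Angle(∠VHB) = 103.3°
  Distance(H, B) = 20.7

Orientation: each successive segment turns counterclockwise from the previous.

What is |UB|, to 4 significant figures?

40.15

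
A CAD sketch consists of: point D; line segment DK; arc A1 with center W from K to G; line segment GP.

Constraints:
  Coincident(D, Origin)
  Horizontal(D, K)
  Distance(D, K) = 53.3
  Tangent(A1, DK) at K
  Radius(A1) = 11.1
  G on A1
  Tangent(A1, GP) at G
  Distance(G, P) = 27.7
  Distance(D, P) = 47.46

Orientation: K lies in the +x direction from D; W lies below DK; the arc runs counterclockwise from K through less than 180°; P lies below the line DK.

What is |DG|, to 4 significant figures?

43.47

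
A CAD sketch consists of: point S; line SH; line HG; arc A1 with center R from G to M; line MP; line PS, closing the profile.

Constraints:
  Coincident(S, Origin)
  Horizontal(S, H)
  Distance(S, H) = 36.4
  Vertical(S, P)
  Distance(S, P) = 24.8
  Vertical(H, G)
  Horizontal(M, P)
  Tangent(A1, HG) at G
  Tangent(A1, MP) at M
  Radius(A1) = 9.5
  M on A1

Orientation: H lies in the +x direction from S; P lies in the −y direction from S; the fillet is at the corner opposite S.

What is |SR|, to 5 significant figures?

30.947

S is at the origin; S and H share the same y with |SH| = 36.4 and H on the +x side, so H = (36.400, 0.0000). S and P share the same x with |SP| = 24.8 and P on the −y side, so P = (0.0000, -24.800). The virtual corner opposite S is at (36.400, -24.800). Tangency of A1 to HG means the radius RG is perpendicular to HG and since A1 is tangent to MP there, RM ⟂ MP, with radius 9.5, so the center R sits 9.5 in from both sides at R = (26.900, -15.300). Then |SR| = |R − S| = 30.947.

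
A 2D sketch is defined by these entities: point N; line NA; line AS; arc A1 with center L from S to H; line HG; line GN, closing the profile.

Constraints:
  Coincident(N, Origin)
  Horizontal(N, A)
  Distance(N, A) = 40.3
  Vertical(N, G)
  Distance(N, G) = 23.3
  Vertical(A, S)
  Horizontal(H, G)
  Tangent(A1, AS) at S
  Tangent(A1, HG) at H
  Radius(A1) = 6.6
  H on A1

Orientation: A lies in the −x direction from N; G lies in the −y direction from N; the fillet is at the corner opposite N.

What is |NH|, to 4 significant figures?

40.97

N is at the origin; N and A share the same y with |NA| = 40.3 and A on the −x side, so A = (-40.30, 0.000). NG is vertical with |NG| = 23.3 and G on the −y side, so G = (0.000, -23.30). The virtual corner opposite N is at (-40.30, -23.30). Tangency of A1 to AS means the radius LS is perpendicular to AS and tangency of A1 to HG means the radius LH is perpendicular to HG, with radius 6.6, so the center L sits 6.6 in from both sides at L = (-33.70, -16.70). That places the tangent points at S = (-40.30, -16.70) on AS and H = (-33.70, -23.30) on HG. Then |NH| = |H − N| = 40.97.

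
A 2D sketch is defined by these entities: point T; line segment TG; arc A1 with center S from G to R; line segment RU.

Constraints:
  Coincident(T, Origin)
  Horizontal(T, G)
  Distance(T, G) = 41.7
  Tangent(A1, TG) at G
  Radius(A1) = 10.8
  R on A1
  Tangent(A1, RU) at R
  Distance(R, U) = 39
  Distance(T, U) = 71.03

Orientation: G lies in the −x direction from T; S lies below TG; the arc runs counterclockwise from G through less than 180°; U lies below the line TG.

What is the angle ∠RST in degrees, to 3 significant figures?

169°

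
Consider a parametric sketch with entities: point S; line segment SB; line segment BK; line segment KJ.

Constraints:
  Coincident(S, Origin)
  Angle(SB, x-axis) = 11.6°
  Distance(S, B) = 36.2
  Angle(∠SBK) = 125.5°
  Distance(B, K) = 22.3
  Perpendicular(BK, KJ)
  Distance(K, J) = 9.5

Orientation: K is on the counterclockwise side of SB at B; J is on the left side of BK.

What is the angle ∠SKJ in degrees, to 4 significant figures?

55.77°

S is at the origin; SB runs at 11.6° with length 36.2, so B = 36.2·(cos 11.6°, sin 11.6°) = (35.46, 7.279). ∠SBK = 125.5°, so BK runs at 11.6° + (180° − 125.5°) = 66.10° from the x-axis; with |BK| = 22.3, K = B + 22.3·(cos 66.10°, sin 66.10°) = (44.50, 27.67). BK is perpendicular to KJ; with |KJ| = 9.5 on the left of BK, J = K + 9.5·(-0.9143, 0.4051) = (35.81, 31.52). Then cos ∠SKJ = KS·KJ / (|KS||KJ|), giving 55.77°.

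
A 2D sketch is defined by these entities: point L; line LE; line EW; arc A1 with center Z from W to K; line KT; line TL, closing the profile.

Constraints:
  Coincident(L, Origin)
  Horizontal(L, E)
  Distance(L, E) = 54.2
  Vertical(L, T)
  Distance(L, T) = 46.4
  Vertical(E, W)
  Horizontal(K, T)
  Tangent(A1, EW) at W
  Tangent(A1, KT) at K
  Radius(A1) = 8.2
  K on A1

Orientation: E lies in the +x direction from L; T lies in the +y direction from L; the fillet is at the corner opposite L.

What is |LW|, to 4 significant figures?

66.31

L is at the origin; LE is horizontal with |LE| = 54.2 and E on the +x side, so E = (54.20, 0.000). L and T share the same x with |LT| = 46.4 and T on the +y side, so T = (0.000, 46.40). The virtual corner opposite L is at (54.20, 46.40). The tangent condition forces ZW to be normal to EW and tangency of A1 to KT means the radius ZK is perpendicular to KT, with radius 8.2, so the center Z sits 8.2 in from both sides at Z = (46.00, 38.20). That places the tangent points at W = (54.20, 38.20) on EW and K = (46.00, 46.40) on KT. Then |LW| = |W − L| = 66.31.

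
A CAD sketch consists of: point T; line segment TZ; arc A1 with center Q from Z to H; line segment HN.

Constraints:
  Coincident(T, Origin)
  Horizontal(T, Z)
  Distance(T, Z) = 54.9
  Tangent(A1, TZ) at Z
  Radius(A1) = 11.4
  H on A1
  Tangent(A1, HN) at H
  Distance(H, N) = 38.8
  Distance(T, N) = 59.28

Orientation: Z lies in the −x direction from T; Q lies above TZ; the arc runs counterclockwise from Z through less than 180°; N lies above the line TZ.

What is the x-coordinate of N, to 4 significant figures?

-35.96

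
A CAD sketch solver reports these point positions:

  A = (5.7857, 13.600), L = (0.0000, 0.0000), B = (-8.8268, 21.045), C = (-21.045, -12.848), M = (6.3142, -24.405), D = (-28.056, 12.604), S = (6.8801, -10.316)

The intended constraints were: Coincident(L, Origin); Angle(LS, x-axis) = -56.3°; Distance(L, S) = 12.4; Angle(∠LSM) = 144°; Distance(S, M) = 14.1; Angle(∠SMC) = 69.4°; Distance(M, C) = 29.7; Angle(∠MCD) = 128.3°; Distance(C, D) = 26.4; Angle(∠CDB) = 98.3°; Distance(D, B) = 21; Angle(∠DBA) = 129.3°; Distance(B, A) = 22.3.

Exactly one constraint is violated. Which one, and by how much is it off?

Distance(B, A) = 22.3 — off by 5.90.

L = (0.00, 0.00) ✓; LS at -56.30° ✓; |LS| = 12.40 ✓; ∠LSM = 144.0° ✓; |SM| = 14.10 ✓; ∠SMC = 69.40° ✓; |MC| = 29.70 ✓; ∠MCD = 128.3° ✓; |CD| = 26.40 ✓; ∠CDB = 98.30° ✓; |DB| = 21.00 ✓; ∠DBA = 129.3° ✓; |BA| = 16.40 ✗.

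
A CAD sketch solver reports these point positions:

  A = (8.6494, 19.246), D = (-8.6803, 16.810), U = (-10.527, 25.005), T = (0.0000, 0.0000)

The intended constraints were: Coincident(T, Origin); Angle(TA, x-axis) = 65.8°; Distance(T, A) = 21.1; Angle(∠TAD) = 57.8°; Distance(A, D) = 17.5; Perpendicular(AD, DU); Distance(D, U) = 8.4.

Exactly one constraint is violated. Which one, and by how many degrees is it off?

Perpendicular(AD, DU) — off by 4.70°.

T = (0.00, 0.00) ✓; TA at 65.80° ✓; |TA| = 21.10 ✓; ∠TAD = 57.80° ✓; |AD| = 17.50 ✓; ∠(AD, DU) = 85.30° ✗; |DU| = 8.400 ✓.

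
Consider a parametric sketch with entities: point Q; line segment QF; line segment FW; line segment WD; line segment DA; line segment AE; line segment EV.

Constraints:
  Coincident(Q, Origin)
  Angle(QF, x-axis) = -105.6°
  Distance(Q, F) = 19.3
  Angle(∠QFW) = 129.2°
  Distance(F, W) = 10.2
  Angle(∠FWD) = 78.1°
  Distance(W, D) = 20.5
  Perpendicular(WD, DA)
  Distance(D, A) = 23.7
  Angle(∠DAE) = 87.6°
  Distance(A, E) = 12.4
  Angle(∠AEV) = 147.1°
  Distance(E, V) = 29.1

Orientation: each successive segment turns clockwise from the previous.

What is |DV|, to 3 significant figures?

36.7

∠DAE = 87.6° gives AE at -80.7° from the x-axis; with |AE| = 12.4, E = (6.52, -10.0). ∠AEV = 147.1° gives EV at -114° from the x-axis; with |EV| = 29.1, V = (-5.13, -36.7). Then |DV| = |V − D| = 36.7.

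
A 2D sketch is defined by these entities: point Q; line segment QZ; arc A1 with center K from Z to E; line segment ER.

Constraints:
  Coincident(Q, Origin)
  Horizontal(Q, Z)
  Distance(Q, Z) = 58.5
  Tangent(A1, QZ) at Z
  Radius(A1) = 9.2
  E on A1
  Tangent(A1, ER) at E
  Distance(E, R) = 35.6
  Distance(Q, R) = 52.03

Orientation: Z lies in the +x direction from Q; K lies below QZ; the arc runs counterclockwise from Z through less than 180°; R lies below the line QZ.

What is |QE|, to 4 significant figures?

50.39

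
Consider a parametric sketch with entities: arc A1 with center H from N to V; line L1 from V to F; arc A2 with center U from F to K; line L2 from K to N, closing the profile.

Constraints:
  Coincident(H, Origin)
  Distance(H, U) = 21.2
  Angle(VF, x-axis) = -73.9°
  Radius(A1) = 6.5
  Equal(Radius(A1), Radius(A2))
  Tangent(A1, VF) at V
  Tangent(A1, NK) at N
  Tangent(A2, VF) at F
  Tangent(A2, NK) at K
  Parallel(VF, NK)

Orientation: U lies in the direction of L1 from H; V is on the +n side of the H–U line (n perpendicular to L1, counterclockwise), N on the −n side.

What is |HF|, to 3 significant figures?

22.2

The slot axis is L1's direction at -73.9°, so u = (cos -73.9°, sin -73.9°) = (0.277, -0.961) and n = (−sin -73.9°, cos -73.9°) = (0.961, 0.277). H is at the origin and U lies 21.2 along u from H, so U = 21.2·u = (5.88, -20.4). Tangency of A1 to both parallel lines with radius 6.5 puts V and N at H ± 6.5·n: V = (6.25, 1.80), N = (-6.25, -1.80). Equal radii place F and K the same way about U: F = U + 6.5·n = (12.1, -18.6), K = U − 6.5·n = (-0.366, -22.2). Then |HF| = |F − H| = 22.2.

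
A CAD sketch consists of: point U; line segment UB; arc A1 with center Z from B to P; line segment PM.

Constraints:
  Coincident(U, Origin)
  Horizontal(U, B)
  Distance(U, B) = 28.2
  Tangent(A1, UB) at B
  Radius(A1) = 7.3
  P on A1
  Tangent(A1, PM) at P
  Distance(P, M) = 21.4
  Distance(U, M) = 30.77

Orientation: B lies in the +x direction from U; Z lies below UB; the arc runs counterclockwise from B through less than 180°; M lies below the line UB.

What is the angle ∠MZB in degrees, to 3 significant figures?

147°

Checks: |ZP| = 7.300 ✓; ∠(ZP, PM) = 90.00° ✓; |PM| = 21.40 ✓; |UM| = 30.77 ✓.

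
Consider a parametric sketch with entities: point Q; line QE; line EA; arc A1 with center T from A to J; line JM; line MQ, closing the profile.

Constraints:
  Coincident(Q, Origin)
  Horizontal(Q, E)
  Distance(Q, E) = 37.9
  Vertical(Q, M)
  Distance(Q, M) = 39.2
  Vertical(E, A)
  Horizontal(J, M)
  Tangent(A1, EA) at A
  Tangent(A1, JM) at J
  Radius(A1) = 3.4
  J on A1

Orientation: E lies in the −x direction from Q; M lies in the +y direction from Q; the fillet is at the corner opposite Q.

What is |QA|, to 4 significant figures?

52.13

Q is at the origin; QE is horizontal with |QE| = 37.9 and E on the −x side, so E = (-37.90, 0.000). Q and M share the same x with |QM| = 39.2 and M on the +y side, so M = (0.000, 39.20). The virtual corner opposite Q is at (-37.90, 39.20). Since A1 is tangent to EA there, TA ⟂ EA and the tangent condition forces TJ to be normal to JM, with radius 3.4, so the center T sits 3.4 in from both sides at T = (-34.50, 35.80). That places the tangent points at A = (-37.90, 35.80) on EA and J = (-34.50, 39.20) on JM. Then |QA| = |A − Q| = 52.13.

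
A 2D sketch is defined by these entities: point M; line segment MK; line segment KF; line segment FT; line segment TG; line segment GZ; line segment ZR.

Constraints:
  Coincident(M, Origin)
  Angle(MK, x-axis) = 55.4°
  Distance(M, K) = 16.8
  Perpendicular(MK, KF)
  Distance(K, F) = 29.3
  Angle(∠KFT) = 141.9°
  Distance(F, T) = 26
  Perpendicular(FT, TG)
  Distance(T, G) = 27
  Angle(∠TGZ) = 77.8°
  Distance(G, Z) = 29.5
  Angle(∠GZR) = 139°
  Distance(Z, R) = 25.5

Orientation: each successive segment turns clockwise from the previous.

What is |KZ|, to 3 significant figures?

20.4

M is at the origin; MK runs at 55.4° with length 16.8, so K = (9.54, 13.8). MK ⟂ KF, so KF runs at -34.6°; with |KF| = 29.3, F = (33.7, -2.81). ∠KFT = 141.9° gives FT at -72.7° from the x-axis; with |FT| = 26.0, T = (41.4, -27.6). The perpendicularity gives TG at right angles to FT, so TG runs at -163°; with |TG| = 27.0, G = (15.6, -35.7). ∠TGZ = 77.8° gives GZ at 95.1° from the x-axis; with |GZ| = 29.5, Z = (13.0, -6.28). Then |KZ| = |Z − K| = 20.4.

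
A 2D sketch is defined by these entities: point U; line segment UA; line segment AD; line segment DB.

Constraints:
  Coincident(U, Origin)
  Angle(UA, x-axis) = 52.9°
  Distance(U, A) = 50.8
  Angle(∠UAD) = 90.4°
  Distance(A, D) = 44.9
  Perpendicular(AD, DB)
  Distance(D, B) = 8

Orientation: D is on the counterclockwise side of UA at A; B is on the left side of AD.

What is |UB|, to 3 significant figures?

62.3

∠UAD = 90.4°, so AD runs at 52.9° + (180° − 90.4°) = 142° from the x-axis; with |AD| = 44.9, D = A + 44.9·(cos 142°, sin 142°) = (-4.98, 67.9). AD ⟂ DB; with |DB| = 8.0 on the left of AD, B = D + 8.0·(-0.609, -0.793) = (-9.85, 61.5). Then |UB| = |B − U| = 62.3.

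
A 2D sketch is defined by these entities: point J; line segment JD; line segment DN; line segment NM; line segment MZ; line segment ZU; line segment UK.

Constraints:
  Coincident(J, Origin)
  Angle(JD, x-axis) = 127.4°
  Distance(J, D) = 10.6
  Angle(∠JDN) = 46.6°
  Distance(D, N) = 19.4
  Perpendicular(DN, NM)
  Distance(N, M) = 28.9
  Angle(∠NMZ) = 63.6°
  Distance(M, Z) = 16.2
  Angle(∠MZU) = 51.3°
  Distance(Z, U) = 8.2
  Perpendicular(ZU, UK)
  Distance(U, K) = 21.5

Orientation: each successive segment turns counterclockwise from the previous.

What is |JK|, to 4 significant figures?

33.19

J is at the origin; JD runs at 127.4° with length 10.6, so D = (-6.438, 8.421). ∠JDN = 46.6° gives DN at -99.20° from the x-axis; with |DN| = 19.4, N = (-9.540, -10.73). DN ⟂ NM, so NM runs at -9.200°; with |NM| = 28.9, M = (18.99, -15.35). ∠NMZ = 63.6° gives MZ at 107.2° from the x-axis; with |MZ| = 16.2, Z = (14.20, 0.1253). ∠MZU = 51.3° gives ZU at -124.1° from the x-axis; with |ZU| = 8.2, U = (9.601, -6.665). ZU is perpendicular to UK, so UK runs at -34.10°; with |UK| = 21.5, K = (27.40, -18.72). Then |JK| = |K − J| = 33.19.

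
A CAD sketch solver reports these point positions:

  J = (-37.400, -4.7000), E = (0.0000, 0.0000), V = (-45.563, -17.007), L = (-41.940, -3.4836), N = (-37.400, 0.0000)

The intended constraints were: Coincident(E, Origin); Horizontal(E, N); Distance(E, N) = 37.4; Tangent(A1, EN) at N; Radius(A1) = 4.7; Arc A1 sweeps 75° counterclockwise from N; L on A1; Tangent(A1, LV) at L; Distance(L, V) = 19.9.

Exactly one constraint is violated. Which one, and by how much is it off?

Distance(L, V) = 19.9 — off by 5.90.

E = (0.00, 0.00) ✓; E.y = 0.00, N.y = 0.00 ✓; |EN| = 37.40 ✓; ∠(JN, NE) = 90.00° ✓; |JN| = 4.700 ✓; bearing(J→L) − bearing(J→N) = 75.00° ✓; |JL| = 4.700 ✓; ∠(JL, LV) = 90.00° ✓; |LV| = 14.00 ✗.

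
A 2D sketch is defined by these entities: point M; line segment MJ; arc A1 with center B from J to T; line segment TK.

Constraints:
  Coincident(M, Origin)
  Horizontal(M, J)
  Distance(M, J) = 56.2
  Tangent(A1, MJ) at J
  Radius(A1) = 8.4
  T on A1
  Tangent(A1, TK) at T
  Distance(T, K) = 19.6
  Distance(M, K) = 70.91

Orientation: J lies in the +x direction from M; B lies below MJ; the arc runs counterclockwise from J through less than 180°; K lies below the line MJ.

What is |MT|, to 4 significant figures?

52.71

M is at the origin; M and J share the same y with |MJ| = 56.2 and J on the +x side, so J = (56.20, 0.000). A1 meets MJ tangentially, so BJ is at right angles to MJ, so B = J + (0, -8.4) = (56.20, -8.400). Since BT ⟂ TK (tangency), |BK| = √(8.4² + 19.6²) = 21.32 regardless of where T sits on A1. So K lies on both circle(M, 70.91) and circle(B, 21.32); the below-MJ intersection is K = (65.28, -27.70). T is the foot of the tangent from K: T = (50.62, -14.68).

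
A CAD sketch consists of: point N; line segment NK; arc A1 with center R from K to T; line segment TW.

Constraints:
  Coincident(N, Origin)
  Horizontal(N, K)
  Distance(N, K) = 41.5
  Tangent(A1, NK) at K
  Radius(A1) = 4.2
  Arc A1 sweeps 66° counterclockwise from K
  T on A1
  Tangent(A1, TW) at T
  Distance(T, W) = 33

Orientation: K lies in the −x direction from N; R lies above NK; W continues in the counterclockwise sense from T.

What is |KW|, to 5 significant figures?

36.921

N is at the origin; NK is horizontal with |NK| = 41.5 and K on the −x side, so K = (-41.500, 0.0000). A1 meets NK tangentially, so RK is at right angles to NK, so R = K + (0, 4.2) = (-41.500, 4.2000). On A1, K sits at bearing -90° from R; a 66° counterclockwise sweep puts T at bearing -24°, so T = R + 4.2·(cos -24°, sin -24°) = (-37.663, 2.4917). A1 meets TW tangentially, so RT is at right angles to TW, so TW runs along (−sin -24°, cos -24°); with |TW| = 33.0, W = (-24.241, 32.639). Then |KW| = |W − K| = 36.921.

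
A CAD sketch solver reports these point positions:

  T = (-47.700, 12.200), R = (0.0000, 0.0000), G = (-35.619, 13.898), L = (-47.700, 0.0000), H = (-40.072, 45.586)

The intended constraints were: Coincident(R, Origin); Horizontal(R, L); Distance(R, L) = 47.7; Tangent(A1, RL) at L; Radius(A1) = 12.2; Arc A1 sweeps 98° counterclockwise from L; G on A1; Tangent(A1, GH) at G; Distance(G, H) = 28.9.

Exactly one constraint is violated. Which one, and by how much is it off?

Distance(G, H) = 28.9 — off by 3.10.

R = (0.00, 0.00) ✓; R.y = 0.00, L.y = 0.00 ✓; |RL| = 47.70 ✓; ∠(TL, LR) = 90.00° ✓; |TL| = 12.20 ✓; bearing(T→G) − bearing(T→L) = 98.00° ✓; |TG| = 12.20 ✓; ∠(TG, GH) = 90.00° ✓; |GH| = 32.00 ✗.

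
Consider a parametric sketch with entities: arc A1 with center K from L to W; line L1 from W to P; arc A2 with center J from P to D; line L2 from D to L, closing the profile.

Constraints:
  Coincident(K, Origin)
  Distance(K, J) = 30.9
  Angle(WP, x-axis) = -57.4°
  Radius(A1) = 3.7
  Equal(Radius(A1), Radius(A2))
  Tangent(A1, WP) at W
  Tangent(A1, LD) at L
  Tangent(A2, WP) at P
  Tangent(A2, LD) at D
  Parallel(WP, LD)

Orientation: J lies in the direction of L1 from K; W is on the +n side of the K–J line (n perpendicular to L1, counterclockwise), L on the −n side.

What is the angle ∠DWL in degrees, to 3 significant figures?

76.5°

Tangency of A1 to both parallel lines with radius 3.7 puts W and L at K ± 3.7·n: W = (3.12, 1.99), L = (-3.12, -1.99). Equal radii place P and D the same way about J: P = J + 3.7·n = (19.8, -24.0), D = J − 3.7·n = (13.5, -28.0). Then cos ∠DWL = WD·WL / (|WD||WL|), giving 76.5°.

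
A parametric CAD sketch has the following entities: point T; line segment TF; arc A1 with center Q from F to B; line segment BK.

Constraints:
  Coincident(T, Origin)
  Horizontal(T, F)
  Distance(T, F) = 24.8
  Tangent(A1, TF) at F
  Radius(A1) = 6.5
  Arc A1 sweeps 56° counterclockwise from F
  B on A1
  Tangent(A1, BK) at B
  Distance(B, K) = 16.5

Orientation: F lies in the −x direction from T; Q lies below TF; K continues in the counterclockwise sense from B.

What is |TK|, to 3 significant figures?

42.7

T is at the origin; T and F share the same y with |TF| = 24.8 and F on the −x side, so F = (-24.8, 0.00). Since A1 is tangent to TF there, QF ⟂ TF, so Q = F + (0, -6.5) = (-24.8, -6.50). On A1, F sits at bearing 90° from Q; a 56° counterclockwise sweep puts B at bearing 146°, so B = Q + 6.5·(cos 146°, sin 146°) = (-30.2, -2.87). The tangent condition forces QB to be normal to BK, so BK runs along (−sin 146°, cos 146°); with |BK| = 16.5, K = (-39.4, -16.5). Then |TK| = |K − T| = 42.7.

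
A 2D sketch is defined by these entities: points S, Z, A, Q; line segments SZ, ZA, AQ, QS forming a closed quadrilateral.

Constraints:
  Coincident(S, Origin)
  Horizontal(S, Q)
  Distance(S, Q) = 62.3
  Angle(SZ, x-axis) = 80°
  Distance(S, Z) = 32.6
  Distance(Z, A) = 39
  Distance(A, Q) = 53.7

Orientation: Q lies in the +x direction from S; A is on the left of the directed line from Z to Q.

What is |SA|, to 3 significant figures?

63.9

S is at the origin; S and Q share the same y with |SQ| = 62.3 and Q in +x, so Q = (62.3, 0). SZ runs at 80.0° with |SZ| = 32.6, so Z = (5.66, 32.1). A is determined by |ZA| = 39.0 and |AQ| = 53.7 together: it lies at the intersection of circle(Z, 39.0) and circle(Q, 53.7). With |ZQ| = 65.1, the foot of the radical line on ZQ is 22.1 from Z and the perpendicular offset is √(39.0² − 22.1²) = 32.1. Taking the left-of-ZQ solution: A = (40.7, 49.2).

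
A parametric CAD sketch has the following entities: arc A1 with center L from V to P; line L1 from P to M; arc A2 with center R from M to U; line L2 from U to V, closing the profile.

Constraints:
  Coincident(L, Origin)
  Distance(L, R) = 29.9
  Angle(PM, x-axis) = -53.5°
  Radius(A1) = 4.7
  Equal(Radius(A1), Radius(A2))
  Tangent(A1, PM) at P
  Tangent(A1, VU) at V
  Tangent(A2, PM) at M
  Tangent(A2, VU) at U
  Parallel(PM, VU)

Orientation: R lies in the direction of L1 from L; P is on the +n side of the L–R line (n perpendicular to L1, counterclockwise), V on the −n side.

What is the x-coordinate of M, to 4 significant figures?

21.56

Tangency of A1 to both parallel lines with radius 4.7 puts P and V at L ± 4.7·n: P = (3.778, 2.796), V = (-3.778, -2.796). Equal radii place M and U the same way about R: M = R + 4.7·n = (21.56, -21.24), U = R − 4.7·n = (14.01, -26.83). So M.x = 21.56.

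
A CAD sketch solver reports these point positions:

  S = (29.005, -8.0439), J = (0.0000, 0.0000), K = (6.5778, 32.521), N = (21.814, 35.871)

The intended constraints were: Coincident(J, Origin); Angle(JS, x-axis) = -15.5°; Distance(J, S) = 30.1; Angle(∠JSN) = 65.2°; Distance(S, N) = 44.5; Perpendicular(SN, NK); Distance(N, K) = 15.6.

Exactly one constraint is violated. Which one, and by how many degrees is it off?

Perpendicular(SN, NK) — off by 3.10°.

J = (0.00, 0.00) ✓; JS at -15.50° ✓; |JS| = 30.10 ✓; ∠JSN = 65.20° ✓; |SN| = 44.50 ✓; ∠(SN, NK) = 93.10° ✗; |NK| = 15.60 ✓.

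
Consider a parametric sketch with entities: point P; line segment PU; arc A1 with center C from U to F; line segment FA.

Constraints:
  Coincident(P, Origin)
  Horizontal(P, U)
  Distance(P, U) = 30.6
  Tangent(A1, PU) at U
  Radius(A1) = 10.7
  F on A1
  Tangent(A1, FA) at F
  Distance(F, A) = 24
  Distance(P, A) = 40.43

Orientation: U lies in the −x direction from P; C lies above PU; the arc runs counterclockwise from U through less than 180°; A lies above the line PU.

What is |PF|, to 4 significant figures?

22.70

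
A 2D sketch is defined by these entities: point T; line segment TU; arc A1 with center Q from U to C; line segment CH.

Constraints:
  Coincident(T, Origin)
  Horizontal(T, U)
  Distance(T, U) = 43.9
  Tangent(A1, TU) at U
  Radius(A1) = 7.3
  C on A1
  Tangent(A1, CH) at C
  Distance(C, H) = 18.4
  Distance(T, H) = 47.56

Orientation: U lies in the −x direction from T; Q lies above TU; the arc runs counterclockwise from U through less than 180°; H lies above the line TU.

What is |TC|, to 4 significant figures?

37.63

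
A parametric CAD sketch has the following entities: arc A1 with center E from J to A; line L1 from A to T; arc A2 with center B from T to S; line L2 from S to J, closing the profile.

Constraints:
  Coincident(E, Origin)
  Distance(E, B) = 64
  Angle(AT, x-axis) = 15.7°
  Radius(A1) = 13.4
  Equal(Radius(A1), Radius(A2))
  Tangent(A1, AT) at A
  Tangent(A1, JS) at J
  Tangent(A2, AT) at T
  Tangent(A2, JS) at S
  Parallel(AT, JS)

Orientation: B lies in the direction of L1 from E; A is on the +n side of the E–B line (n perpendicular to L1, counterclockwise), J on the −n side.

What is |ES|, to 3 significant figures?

65.4

The slot axis is L1's direction at 15.7°, so u = (cos 15.7°, sin 15.7°) = (0.963, 0.271) and n = (−sin 15.7°, cos 15.7°) = (-0.271, 0.963). E is at the origin and B lies 64.0 along u from E, so B = 64.0·u = (61.6, 17.3). Tangency of A1 to both parallel lines with radius 13.4 puts A and J at E ± 13.4·n: A = (-3.63, 12.9), J = (3.63, -12.9). Equal radii place T and S the same way about B: T = B + 13.4·n = (58.0, 30.2), S = B − 13.4·n = (65.2, 4.42). Then |ES| = |S − E| = 65.4.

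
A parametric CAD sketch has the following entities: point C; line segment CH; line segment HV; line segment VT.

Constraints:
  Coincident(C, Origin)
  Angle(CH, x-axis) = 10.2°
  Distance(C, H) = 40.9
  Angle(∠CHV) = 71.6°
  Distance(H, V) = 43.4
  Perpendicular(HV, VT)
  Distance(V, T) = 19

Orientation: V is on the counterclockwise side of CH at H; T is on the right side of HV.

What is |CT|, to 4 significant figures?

65.36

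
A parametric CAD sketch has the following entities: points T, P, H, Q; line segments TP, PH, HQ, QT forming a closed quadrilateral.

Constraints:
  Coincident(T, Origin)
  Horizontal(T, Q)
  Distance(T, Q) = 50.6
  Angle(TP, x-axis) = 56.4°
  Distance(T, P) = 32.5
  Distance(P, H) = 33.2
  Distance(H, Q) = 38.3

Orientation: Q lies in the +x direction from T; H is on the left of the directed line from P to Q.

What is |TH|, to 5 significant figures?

62.364

T is at the origin; TQ is horizontal with |TQ| = 50.6 and Q in +x, so Q = (50.6, 0). TP runs at 56.4° with |TP| = 32.5, so P = (17.985, 27.070). H is determined by |PH| = 33.2 and |HQ| = 38.3 together: it lies at the intersection of circle(P, 33.2) and circle(Q, 38.3). With |PQ| = 42.385, the foot of the radical line on PQ is 16.891 from P and the perpendicular offset is √(33.2² − 16.891²) = 28.582. Taking the left-of-PQ solution: H = (49.237, 38.276).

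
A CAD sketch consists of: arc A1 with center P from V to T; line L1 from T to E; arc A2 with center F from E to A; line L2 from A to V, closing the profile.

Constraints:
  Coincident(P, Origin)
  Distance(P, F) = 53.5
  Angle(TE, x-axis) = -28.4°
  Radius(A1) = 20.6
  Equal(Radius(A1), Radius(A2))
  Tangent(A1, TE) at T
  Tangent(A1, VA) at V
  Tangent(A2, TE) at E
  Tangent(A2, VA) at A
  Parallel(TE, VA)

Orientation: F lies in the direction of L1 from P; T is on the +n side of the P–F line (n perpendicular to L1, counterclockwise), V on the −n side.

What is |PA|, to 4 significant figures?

57.33

Tangency of A1 to both parallel lines with radius 20.6 puts T and V at P ± 20.6·n: T = (9.798, 18.12), V = (-9.798, -18.12). Equal radii place E and A the same way about F: E = F + 20.6·n = (56.86, -7.325), A = F − 20.6·n = (37.26, -43.57). Then |PA| = |A − P| = 57.33.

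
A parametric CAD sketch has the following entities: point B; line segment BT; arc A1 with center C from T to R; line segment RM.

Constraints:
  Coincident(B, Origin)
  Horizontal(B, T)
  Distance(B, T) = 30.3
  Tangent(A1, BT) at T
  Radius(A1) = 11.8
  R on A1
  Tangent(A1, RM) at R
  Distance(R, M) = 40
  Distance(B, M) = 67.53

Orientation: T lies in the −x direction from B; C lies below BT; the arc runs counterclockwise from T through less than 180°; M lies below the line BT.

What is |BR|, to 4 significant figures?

43.55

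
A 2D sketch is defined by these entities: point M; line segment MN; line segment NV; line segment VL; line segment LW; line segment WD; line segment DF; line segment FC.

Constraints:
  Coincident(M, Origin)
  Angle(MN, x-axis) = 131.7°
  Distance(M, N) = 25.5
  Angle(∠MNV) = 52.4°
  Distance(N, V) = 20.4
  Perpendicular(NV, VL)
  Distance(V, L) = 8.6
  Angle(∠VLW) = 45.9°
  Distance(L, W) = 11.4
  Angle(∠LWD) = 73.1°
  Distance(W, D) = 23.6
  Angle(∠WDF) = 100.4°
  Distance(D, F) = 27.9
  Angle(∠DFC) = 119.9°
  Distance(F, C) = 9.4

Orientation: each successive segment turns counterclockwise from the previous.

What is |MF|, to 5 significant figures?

36.250

∠LWD = 73.1° gives WD at -129.70° from the x-axis; with |WD| = 23.6, D = (-33.651, -11.243). ∠WDF = 100.4° gives DF at -50.100° from the x-axis; with |DF| = 27.9, F = (-15.754, -32.647). Then |MF| = |F − M| = 36.250.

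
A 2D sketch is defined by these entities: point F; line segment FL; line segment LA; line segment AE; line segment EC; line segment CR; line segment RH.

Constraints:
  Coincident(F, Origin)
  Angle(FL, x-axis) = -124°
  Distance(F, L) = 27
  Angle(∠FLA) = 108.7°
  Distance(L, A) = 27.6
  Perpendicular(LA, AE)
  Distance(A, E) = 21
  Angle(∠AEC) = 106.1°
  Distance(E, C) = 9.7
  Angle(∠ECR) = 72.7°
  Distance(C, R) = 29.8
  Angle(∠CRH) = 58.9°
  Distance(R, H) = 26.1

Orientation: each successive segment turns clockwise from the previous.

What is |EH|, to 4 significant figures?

18.76

F is at the origin; FL runs at -124.0° with length 27.0, so L = (-15.10, -22.38). ∠FLA = 108.7° gives LA at 164.7° from the x-axis; with |LA| = 27.6, A = (-41.72, -15.10). The perpendicularity gives AE at right angles to LA, so AE runs at 74.70°; with |AE| = 21.0, E = (-36.18, 5.155). ∠AEC = 106.1° gives EC at 0.8000° from the x-axis; with |EC| = 9.7, C = (-26.48, 5.290). ∠ECR = 72.7° gives CR at -106.5° from the x-axis; with |CR| = 29.8, R = (-34.94, -23.28). ∠CRH = 58.9° gives RH at 132.4° from the x-axis; with |RH| = 26.1, H = (-52.54, -4.009). Then |EH| = |H − E| = 18.76.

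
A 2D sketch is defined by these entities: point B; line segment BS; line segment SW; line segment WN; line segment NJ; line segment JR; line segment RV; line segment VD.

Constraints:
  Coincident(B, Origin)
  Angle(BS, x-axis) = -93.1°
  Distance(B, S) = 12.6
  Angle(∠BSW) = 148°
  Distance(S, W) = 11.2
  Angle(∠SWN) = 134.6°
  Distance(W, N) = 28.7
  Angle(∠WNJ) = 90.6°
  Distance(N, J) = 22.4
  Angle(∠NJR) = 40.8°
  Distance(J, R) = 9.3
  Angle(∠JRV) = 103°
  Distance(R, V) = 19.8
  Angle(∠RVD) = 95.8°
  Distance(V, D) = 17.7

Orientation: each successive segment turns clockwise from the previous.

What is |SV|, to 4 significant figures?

43.05

∠NJR = 40.8° gives JR at -39.10° from the x-axis; with |JR| = 9.3, R = (-32.14, -10.29). ∠JRV = 103.0° gives RV at -116.1° from the x-axis; with |RV| = 19.8, V = (-40.85, -28.08). Then |SV| = |V − S| = 43.05.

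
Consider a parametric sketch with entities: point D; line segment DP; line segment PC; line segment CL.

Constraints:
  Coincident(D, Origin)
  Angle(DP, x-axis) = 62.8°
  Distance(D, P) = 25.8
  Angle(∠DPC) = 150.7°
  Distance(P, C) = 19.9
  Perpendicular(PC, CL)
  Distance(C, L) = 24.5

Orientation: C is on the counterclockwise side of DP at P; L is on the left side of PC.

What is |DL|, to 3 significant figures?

44.0

∠DPC = 150.7°, so PC runs at 62.8° + (180° − 150.7°) = 92.1° from the x-axis; with |PC| = 19.9, C = P + 19.9·(cos 92.1°, sin 92.1°) = (11.1, 42.8). The perpendicularity gives CL at right angles to PC; with |CL| = 24.5 on the left of PC, L = C + 24.5·(-0.999, -0.0366) = (-13.4, 41.9). Then |DL| = |L − D| = 44.0.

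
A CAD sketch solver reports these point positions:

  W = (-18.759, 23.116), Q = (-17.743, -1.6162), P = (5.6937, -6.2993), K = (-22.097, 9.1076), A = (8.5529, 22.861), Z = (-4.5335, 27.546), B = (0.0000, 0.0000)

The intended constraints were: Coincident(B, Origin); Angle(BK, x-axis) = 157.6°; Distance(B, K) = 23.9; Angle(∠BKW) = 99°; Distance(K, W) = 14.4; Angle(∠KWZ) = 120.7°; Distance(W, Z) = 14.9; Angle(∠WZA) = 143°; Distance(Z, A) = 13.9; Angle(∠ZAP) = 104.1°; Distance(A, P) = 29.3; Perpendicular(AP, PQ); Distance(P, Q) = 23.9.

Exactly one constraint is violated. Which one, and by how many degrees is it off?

Perpendicular(AP, PQ) — off by 5.70°.

B = (0.00, 0.00) ✓; BK at 157.6° ✓; |BK| = 23.90 ✓; ∠BKW = 99.00° ✓; |KW| = 14.40 ✓; ∠KWZ = 120.7° ✓; |WZ| = 14.90 ✓; ∠WZA = 143.0° ✓; |ZA| = 13.90 ✓; ∠ZAP = 104.1° ✓; |AP| = 29.30 ✓; ∠(AP, PQ) = 95.70° ✗; |PQ| = 23.90 ✓.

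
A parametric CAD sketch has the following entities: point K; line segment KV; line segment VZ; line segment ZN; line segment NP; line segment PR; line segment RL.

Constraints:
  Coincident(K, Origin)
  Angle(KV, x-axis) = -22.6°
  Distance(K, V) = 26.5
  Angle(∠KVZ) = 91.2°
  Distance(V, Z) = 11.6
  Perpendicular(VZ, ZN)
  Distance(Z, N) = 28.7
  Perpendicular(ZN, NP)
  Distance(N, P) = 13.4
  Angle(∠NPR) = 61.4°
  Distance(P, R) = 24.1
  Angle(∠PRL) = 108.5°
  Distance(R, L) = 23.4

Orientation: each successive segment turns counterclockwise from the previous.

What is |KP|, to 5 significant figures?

2.5329

K is at the origin; KV runs at -22.6° with length 26.5, so V = (24.465, -10.184). ∠KVZ = 91.2° gives VZ at 66.200° from the x-axis; with |VZ| = 11.6, Z = (29.146, 0.42971). The perpendicularity gives ZN at right angles to VZ, so ZN runs at 156.20°; with |ZN| = 28.7, N = (2.8869, 12.011). ZN is perpendicular to NP, so NP runs at -113.80°; with |NP| = 13.4, P = (-2.5207, -0.24900). Then |KP| = |P − K| = 2.5329.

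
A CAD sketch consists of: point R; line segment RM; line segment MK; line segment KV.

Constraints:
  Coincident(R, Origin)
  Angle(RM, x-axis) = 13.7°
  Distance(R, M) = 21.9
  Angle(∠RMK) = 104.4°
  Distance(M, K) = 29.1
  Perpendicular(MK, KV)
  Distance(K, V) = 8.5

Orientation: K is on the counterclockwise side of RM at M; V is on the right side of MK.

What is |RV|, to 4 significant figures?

45.57

R is at the origin; RM runs at 13.7° with length 21.9, so M = 21.9·(cos 13.7°, sin 13.7°) = (21.28, 5.187). ∠RMK = 104.4°, so MK runs at 13.7° + (180° − 104.4°) = 89.30° from the x-axis; with |MK| = 29.1, K = M + 29.1·(cos 89.30°, sin 89.30°) = (21.63, 34.28). MK ⟂ KV; with |KV| = 8.5 on the right of MK, V = K + 8.5·(0.9999, -0.01222) = (30.13, 34.18). Then |RV| = |V − R| = 45.57.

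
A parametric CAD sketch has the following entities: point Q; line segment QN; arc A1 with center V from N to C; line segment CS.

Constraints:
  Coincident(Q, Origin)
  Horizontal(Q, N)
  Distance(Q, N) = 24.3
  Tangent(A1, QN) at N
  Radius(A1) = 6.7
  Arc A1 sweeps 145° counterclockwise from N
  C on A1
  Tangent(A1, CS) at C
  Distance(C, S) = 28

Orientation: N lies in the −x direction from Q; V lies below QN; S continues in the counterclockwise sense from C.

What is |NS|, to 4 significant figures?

34.10

On A1, N sits at bearing 90° from V; a 145° counterclockwise sweep puts C at bearing 235°, so C = V + 6.7·(cos 235°, sin 235°) = (-28.14, -12.19). Since A1 is tangent to CS there, VC ⟂ CS, so CS runs along (−sin 235°, cos 235°); with |CS| = 28.0, S = (-5.207, -28.25). Then |NS| = |S − N| = 34.10.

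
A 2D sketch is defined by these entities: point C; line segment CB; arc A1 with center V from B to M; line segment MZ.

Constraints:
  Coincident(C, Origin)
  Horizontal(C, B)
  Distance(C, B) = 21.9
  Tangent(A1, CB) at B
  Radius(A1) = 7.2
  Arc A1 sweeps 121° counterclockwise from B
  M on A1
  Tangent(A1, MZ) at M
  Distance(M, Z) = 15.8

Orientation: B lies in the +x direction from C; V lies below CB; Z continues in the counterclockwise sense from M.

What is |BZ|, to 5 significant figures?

24.530

On A1, B sits at bearing 90° from V; a 121° counterclockwise sweep puts M at bearing 211°, so M = V + 7.2·(cos 211°, sin 211°) = (15.728, -10.908). Tangency of A1 to MZ means the radius VM is perpendicular to MZ, so MZ runs along (−sin 211°, cos 211°); with |MZ| = 15.8, Z = (23.866, -24.452). Then |BZ| = |Z − B| = 24.530.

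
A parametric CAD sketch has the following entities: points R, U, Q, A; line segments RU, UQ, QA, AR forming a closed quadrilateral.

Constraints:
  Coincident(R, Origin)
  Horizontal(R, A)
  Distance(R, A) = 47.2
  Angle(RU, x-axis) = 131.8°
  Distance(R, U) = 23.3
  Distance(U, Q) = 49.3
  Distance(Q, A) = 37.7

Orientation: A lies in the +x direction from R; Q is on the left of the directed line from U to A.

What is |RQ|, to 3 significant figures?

45.9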